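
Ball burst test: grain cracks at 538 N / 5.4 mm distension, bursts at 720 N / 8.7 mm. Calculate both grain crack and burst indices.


Crack index = 99.6 N/mm
Burst index = 82.8 N/mm

Crack index = 538 / 5.4 = 99.6 N/mm
Burst index = 720 / 8.7 = 82.8 N/mm


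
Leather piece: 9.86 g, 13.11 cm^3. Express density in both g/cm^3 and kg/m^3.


Density = 9.86 / 13.11 = 0.752 g/cm^3
Convert: 0.752 x 1000 = 752 kg/m^3


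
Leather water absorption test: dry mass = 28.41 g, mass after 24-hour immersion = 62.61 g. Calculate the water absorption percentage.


Water absorbed = 62.61 - 28.41 = 34.20 g
WA% = 34.20 / 28.41 x 100 = 120.4%


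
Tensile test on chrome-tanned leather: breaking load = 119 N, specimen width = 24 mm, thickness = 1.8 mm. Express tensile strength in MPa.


Cross-section = 24 x 1.8 = 43.2 mm^2
TS = 119 / 43.2 = 2.75 MPa
(1 N/mm^2 = 1 MPa)


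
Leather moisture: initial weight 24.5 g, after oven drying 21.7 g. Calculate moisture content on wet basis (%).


Moisture = 24.5 - 21.7 = 2.80 g
MC = 2.80 / 24.5 x 100 = 11.4%


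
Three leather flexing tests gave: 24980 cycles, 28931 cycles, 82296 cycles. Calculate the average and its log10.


Average = (24980 + 28931 + 82296) / 3 = 45402 cycles
log10(45402) = 4.66


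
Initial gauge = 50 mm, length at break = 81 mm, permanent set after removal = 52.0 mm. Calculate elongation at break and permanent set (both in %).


Elongation at break = (81 - 50) / 50 x 100 = 62.0%
Permanent set = (52.0 - 50) / 50 x 100 = 4.0%


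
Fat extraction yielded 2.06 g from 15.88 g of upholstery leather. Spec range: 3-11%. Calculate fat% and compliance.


Fat content = 13.0%
Compliant: No

Fat% = 2.06 / 15.88 x 100 = 13.0%
Spec range: 3-11%
Compliant: No


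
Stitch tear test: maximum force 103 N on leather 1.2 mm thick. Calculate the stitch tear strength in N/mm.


Stitch tear strength = force / thickness
STS = 103 / 1.2 = 85.8 N/mm


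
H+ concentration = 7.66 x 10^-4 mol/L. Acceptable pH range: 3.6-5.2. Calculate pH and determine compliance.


pH = -log10(7.66 x 10^-4) = 3.12
Range: 3.6 to 5.2
Compliant: No


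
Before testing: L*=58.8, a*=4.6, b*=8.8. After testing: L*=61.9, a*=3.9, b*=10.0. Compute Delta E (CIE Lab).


Delta E = 3.40


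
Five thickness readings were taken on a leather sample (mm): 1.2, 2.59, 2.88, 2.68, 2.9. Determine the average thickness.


2.45 mm


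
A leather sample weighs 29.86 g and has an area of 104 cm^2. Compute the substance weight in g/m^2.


2871.2 g/m^2


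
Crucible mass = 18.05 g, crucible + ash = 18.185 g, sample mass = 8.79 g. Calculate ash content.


Ash mass = 0.135 g
Ash content = 1.54%


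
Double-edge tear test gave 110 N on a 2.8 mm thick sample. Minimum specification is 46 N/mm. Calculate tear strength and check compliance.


Tear strength = 39.3 N/mm
Compliant: No


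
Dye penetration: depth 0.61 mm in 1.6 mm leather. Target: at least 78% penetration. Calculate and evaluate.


Penetration = 0.61 / 1.6 x 100 = 38.1%
Target: 78%
Meets target: No


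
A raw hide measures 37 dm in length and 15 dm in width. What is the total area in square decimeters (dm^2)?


555 dm^2


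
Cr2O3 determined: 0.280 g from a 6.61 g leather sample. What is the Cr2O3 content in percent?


4.24%

Cr2O3% = 0.280 / 6.61 x 100
Cr2O3% = 4.24%


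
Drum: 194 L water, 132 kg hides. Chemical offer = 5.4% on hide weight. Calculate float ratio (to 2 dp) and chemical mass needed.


Float ratio = 194 / 132 = 1.47
Chemical = 132 x 5.4 / 100 = 7.128 kg


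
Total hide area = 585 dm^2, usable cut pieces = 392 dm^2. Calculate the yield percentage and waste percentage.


Yield = 67.0%
Waste = 33.0%


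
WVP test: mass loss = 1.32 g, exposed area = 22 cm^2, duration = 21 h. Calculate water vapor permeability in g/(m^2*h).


28.57 g/(m^2*h)


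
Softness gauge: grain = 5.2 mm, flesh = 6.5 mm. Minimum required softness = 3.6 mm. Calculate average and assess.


Average softness = 5.85 mm
Meets requirement: Yes


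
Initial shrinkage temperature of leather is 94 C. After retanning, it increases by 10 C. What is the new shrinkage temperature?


104 C

New Ts = 94 + 10 = 104 C


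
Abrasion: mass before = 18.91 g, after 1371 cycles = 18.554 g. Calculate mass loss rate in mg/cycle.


0.260 mg/cycle

Mass loss = 18.91 - 18.554 = 0.356 g
Rate = 0.356 / 1371 x 1000 = 0.260 mg/cycle


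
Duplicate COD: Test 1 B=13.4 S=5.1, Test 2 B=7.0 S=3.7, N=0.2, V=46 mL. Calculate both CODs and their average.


COD1 = (13.4 - 5.1) x 0.2 x 8000 / 46 = 288.7 mg/L
COD2 = (7.0 - 3.7) x 0.2 x 8000 / 46 = 114.8 mg/L
Average = (288.7 + 114.8) / 2 = 201.8 mg/L


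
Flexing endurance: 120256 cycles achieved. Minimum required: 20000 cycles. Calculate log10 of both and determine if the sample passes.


log10(120256) = 5.08
log10(20000) = 4.30
Passes: Yes


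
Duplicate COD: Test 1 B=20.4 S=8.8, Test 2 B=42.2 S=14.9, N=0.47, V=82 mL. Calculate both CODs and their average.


COD1 = 531.9 mg/L
COD2 = 1251.8 mg/L
Average = 891.9 mg/L


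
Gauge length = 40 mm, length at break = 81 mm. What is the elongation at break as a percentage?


Extension = 81 - 40 = 41 mm
Elongation = 41 / 40 x 100 = 102.5%


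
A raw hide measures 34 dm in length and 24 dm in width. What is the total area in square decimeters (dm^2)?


816 dm^2


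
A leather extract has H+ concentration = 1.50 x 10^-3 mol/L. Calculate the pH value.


pH = 2.82

pH = -log10[H+]
pH = -log10(1.50 x 10^-3) = 2.82


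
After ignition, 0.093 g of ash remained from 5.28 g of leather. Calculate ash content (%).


1.76%

Ash% = 0.093 / 5.28 x 100
Ash% = 1.76%


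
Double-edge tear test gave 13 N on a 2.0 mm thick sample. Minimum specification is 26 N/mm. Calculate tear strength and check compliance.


Tear strength = 13 / 2.0 = 6.5 N/mm
Required minimum = 26 N/mm
Compliant: No


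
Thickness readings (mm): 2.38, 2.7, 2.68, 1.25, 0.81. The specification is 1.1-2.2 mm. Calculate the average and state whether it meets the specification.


Average = 1.96 mm
Within specification: Yes


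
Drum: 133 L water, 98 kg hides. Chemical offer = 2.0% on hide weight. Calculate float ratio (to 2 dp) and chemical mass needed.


Float ratio = 133 / 98 = 1.36
Chemical = 98 x 2.0 / 100 = 1.96 kg


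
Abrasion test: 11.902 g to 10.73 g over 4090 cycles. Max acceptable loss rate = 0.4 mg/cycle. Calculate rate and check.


Rate = 0.287 mg/cycle
Passes: Yes

Loss = 11.902 - 10.73 = 1.172 g
Rate = 1.172 g / 4090 cycles x 1000 = 0.287 mg/cycle
Max = 0.4 mg/cycle
Passes: Yes


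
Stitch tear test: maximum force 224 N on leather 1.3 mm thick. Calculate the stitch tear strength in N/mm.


172.3 N/mm

Stitch tear strength = force / thickness
STS = 224 / 1.3 = 172.3 N/mm


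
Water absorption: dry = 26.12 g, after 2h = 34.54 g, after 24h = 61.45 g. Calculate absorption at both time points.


WA (2h) = (34.54 - 26.12) / 26.12 x 100 = 32.2%
WA (24h) = (61.45 - 26.12) / 26.12 x 100 = 135.3%


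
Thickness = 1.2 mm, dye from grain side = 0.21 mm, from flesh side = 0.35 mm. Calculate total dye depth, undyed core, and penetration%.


Total dyed = 0.21 + 0.35 = 0.56 mm
Undyed core = 1.2 - 0.56 = 0.64 mm
Penetration = 0.56 / 1.2 x 100 = 46.7%


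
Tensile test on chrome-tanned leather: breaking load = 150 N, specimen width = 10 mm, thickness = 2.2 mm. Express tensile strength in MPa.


Cross-section = 10 x 2.2 = 22.0 mm^2
TS = 150 / 22.0 = 6.82 MPa
(1 N/mm^2 = 1 MPa)


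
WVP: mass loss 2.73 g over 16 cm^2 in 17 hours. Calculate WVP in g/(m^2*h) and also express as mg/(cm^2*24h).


WVP = 100.37 g/(m^2*h)
Daily rate = 240.88 mg/(cm^2*24h)

WVP = 2.73 / (16 x 17) x 10000 = 100.37 g/(m^2*h)
Mass loss in mg = 2.73 x 1000 = 2730 mg
Per cm^2 per 24h in mg: 2730 x 24 / (16 x 17) = 65520 / 272 = 240.88 mg/(cm^2*24h)


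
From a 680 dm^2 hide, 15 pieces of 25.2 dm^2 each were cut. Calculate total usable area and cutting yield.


Total usable = 15 x 25.2 = 378.0 dm^2
Yield = 378.0 / 680 x 100 = 55.6%


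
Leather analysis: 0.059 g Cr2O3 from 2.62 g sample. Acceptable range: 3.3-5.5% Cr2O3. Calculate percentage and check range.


Cr2O3 = 2.25%
Within range: No


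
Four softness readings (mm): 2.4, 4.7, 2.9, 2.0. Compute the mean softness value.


3.00 mm


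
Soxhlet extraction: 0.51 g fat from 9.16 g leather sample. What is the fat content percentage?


Fat content = 0.51 / 9.16 x 100
Fat = 5.6%


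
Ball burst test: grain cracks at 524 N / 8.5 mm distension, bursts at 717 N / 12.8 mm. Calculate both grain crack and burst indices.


Crack index = 524 / 8.5 = 61.6 N/mm
Burst index = 717 / 12.8 = 56.0 N/mm


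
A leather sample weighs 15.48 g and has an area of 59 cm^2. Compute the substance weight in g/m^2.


Substance weight = mass / area x 10000
SW = 15.48 / 59 x 10000
SW = 2623.7 g/m^2


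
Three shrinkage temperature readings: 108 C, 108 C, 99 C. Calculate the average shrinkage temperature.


Average = (108 + 108 + 99) / 3
Average = 315 / 3 = 105.0 C


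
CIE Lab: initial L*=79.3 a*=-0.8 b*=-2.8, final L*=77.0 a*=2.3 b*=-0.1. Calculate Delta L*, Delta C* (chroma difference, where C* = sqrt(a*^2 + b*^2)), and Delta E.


Delta L* = 77.0 - 79.3 = -2.3
C1* = sqrt((-0.8)^2 + (-2.8)^2) = 2.912
C2* = sqrt((2.3)^2 + (-0.1)^2) = 2.302
Delta C* = 2.302 - 2.912 = -0.61
Delta E = sqrt((-2.3)^2 + (3.1)^2 + (2.7)^2) = 4.71


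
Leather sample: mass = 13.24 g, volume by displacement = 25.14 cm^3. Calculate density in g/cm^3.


0.527 g/cm^3


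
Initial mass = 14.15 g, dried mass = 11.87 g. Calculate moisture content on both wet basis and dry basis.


Moisture lost = 14.15 - 11.87 = 2.28 g
Wet basis MC = 2.28 / 14.15 x 100 = 16.1%
Dry basis MC = 2.28 / 11.87 x 100 = 19.2%


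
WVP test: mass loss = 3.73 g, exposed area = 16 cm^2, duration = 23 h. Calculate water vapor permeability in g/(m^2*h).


WVP = mass_loss / (area x time) x 10000
WVP = 3.73 / (16 x 23) x 10000
WVP = 3.73 / 368 x 10000 = 101.36 g/(m^2*h)


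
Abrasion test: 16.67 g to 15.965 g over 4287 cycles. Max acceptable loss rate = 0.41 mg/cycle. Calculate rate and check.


Loss = 16.67 - 15.965 = 0.705 g
Rate = 0.705 g / 4287 cycles x 1000 = 0.164 mg/cycle
Max = 0.41 mg/cycle
Passes: Yes


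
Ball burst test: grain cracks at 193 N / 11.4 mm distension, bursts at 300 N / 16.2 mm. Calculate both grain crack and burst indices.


Crack index = 16.9 N/mm
Burst index = 18.5 N/mm


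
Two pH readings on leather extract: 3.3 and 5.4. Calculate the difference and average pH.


Difference = 2.1
Average pH = 4.35


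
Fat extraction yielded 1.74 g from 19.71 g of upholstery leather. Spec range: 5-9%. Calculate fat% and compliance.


Fat% = 1.74 / 19.71 x 100 = 8.8%
Spec range: 5-9%
Compliant: Yes


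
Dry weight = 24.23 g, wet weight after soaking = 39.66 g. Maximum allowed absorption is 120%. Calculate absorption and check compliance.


Absorption = 63.7%
Compliant: Yes


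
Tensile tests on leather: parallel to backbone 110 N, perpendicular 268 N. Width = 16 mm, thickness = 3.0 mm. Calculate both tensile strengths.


Parallel = 2.29 N/mm^2
Perpendicular = 5.58 N/mm^2


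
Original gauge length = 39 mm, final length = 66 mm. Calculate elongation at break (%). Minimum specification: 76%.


Elongation = 69.2%
Meets spec: No

Extension = 66 - 39 = 27 mm
Elongation = 27 / 39 x 100 = 69.2%
Minimum required: 76%
Meets specification: No


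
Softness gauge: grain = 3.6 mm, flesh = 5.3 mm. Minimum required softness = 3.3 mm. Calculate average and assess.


Average softness = 4.45 mm
Meets requirement: Yes

Average = (3.6 + 5.3) / 2 = 4.45 mm
Minimum = 3.3 mm
Meets requirement: Yes


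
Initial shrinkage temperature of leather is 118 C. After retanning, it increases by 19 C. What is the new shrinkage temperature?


New Ts = 118 + 19 = 137 C


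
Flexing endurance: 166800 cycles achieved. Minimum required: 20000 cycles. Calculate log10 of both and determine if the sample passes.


Achieved: log10 = 5.22
Required: log10 = 4.30
Passes: Yes


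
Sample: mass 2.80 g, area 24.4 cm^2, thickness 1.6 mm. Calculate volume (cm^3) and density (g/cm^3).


Thickness in cm = 1.6 / 10 = 0.16 cm
Volume = 24.4 x 0.16 = 3.904 cm^3
Density = 2.80 / 3.904 = 0.717 g/cm^3


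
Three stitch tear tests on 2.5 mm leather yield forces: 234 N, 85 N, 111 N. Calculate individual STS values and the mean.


STS1 = 234 / 2.5 = 93.6 N/mm
STS2 = 85 / 2.5 = 34.0 N/mm
STS3 = 111 / 2.5 = 44.4 N/mm
Mean = (93.6 + 34.0 + 44.4) / 3 = 57.3 N/mm


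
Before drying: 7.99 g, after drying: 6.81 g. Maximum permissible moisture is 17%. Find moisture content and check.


MC = (7.99 - 6.81) / 7.99 x 100 = 14.8%
Maximum: 17%
Acceptable: Yes


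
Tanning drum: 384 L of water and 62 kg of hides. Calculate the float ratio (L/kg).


Float ratio = water / hide weight
Ratio = 384 / 62 = 6.2


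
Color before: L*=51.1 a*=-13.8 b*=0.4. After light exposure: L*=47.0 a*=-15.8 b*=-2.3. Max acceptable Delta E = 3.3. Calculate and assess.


dL = -4.1, da = -2.0, db = -2.7
dE = sqrt((-4.1)^2 + (-2.0)^2 + (-2.7)^2) = 5.30
Max = 3.3
Passes: No


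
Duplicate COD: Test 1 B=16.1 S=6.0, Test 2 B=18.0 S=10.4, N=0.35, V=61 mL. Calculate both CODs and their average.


COD1 = (16.1 - 6.0) x 0.35 x 8000 / 61 = 463.6 mg/L
COD2 = (18.0 - 10.4) x 0.35 x 8000 / 61 = 348.9 mg/L
Average = (463.6 + 348.9) / 2 = 406.3 mg/L


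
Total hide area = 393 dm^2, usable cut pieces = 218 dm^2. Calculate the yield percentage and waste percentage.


Yield = 218 / 393 x 100 = 55.5%
Waste = 393 - 218 = 175 dm^2
Waste% = 100 - 55.5 = 44.5%


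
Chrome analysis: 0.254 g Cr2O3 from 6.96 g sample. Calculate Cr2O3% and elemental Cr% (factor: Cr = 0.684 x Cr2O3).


Cr2O3% = 0.254 / 6.96 x 100 = 3.65%
Cr% = 3.65 x 0.684 = 2.50%


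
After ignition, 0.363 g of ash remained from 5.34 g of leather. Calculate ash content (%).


6.80%

Ash% = 0.363 / 5.34 x 100
Ash% = 6.80%


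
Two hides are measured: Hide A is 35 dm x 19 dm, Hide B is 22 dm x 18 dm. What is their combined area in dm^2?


1061 dm^2

Hide A area = 35 x 19 = 665 dm^2
Hide B area = 22 x 18 = 396 dm^2
Total = 665 + 396 = 1061 dm^2


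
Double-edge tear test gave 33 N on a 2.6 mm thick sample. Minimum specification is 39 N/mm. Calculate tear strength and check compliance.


Tear strength = 12.7 N/mm
Compliant: No

Tear strength = 33 / 2.6 = 12.7 N/mm
Required minimum = 39 N/mm
Compliant: No


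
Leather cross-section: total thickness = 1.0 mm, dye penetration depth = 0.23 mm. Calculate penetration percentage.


Penetration% = 0.23 / 1.0 x 100
Penetration = 23.0%


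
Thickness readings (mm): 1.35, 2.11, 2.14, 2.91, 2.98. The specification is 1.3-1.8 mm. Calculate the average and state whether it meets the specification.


Sum = 11.49
Average = 11.49 / 5 = 2.30 mm
Specification range: 1.3 to 1.8 mm
Within spec: No


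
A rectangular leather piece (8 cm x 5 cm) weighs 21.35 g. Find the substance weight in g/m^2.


Area = 8 x 5 = 40 cm^2
SW = 21.35 / 40 x 10000 = 5337.5 g/m^2


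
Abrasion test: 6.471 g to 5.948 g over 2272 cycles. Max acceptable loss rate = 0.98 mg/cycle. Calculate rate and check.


Loss = 6.471 - 5.948 = 0.523 g
Rate = 0.523 g / 2272 cycles x 1000 = 0.230 mg/cycle
Max = 0.98 mg/cycle
Passes: Yes


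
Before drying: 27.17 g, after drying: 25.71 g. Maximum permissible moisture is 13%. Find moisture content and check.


Moisture content = 5.4%
Acceptable: Yes

MC = (27.17 - 25.71) / 27.17 x 100 = 5.4%
Maximum: 13%
Acceptable: Yes


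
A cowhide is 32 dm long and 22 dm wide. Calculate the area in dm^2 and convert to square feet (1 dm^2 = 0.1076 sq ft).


Area = 32 x 22 = 704 dm^2
Conversion: 704 x 0.1076 = 75.75 sq ft


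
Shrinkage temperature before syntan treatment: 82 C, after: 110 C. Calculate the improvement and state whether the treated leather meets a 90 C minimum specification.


Improvement = 110 - 82 = 28 C
Spec check: 110 C >= 90 C? Yes


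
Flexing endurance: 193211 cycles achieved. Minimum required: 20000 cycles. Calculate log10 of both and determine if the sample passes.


log10(193211) = 5.29
log10(20000) = 4.30
Passes: Yes


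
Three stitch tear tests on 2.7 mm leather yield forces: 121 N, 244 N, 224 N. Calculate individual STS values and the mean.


STS1 = 44.8 N/mm
STS2 = 90.4 N/mm
STS3 = 83.0 N/mm
Mean = 72.7 N/mm


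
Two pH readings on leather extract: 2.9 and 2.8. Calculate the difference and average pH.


Difference = 0.1
Average pH = 2.85


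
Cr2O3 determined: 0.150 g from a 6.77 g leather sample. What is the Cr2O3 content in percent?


Cr2O3% = 0.150 / 6.77 x 100
Cr2O3% = 2.22%


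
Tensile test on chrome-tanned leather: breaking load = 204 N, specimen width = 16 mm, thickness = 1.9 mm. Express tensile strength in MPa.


Cross-section = 16 x 1.9 = 30.4 mm^2
TS = 204 / 30.4 = 6.71 MPa
(1 N/mm^2 = 1 MPa)


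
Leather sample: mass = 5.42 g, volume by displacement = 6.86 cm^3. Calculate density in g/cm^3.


Density = mass / volume
Density = 5.42 / 6.86 = 0.790 g/cm^3


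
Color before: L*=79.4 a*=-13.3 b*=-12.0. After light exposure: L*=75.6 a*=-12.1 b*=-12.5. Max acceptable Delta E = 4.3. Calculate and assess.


Delta E = 4.02
Passes: Yes


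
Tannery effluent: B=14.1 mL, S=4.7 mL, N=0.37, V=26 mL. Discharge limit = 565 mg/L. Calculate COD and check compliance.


COD = 1070.2 mg/L
Compliant: No


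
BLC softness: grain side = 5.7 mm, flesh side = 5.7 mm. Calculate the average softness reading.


Average = (5.7 + 5.7) / 2
Average = 5.70 mm


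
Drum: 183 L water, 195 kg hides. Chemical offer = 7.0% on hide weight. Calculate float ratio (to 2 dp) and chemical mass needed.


Float ratio = 0.94
Chemical needed = 13.65 kg

Float ratio = 183 / 195 = 0.94
Chemical = 195 x 7.0 / 100 = 13.65 kg


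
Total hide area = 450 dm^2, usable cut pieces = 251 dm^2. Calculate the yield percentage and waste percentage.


Yield = 251 / 450 x 100 = 55.8%
Waste = 450 - 251 = 199 dm^2
Waste% = 100 - 55.8 = 44.2%


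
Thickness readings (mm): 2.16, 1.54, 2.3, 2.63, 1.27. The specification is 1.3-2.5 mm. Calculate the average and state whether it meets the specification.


Sum = 9.90
Average = 9.90 / 5 = 1.98 mm
Specification range: 1.3 to 2.5 mm
Within spec: Yes


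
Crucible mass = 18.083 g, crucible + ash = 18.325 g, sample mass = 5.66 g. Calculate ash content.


Ash mass = 0.242 g
Ash content = 4.28%

Ash mass = 18.325 - 18.083 = 0.242 g
Ash% = 0.242 / 5.66 x 100 = 4.28%


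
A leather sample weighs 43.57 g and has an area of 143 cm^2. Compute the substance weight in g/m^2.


Substance weight = mass / area x 10000
SW = 43.57 / 143 x 10000
SW = 3046.9 g/m^2


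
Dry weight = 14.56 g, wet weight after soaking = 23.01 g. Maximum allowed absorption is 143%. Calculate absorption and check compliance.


Absorption = 58.0%
Compliant: Yes


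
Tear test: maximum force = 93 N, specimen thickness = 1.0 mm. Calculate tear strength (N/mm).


93.0 N/mm


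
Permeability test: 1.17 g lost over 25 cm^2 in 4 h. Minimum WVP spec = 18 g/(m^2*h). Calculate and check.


WVP = 1.17 / (25 x 4) x 10000 = 117.00 g/(m^2*h)
Minimum: 18 g/(m^2*h)
Meets spec: Yes


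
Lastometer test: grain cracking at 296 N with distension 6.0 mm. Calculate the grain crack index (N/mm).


49.3 N/mm

Grain crack index = force / distension
Index = 296 / 6.0 = 49.3 N/mm


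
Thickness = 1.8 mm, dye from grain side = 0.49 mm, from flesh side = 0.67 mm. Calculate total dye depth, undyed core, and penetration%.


Total dyed = 0.49 + 0.67 = 1.16 mm
Undyed core = 1.8 - 1.16 = 0.64 mm
Penetration = 1.16 / 1.8 x 100 = 64.4%


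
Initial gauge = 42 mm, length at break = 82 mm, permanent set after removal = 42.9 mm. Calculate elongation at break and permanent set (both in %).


Elongation at break = 95.2%
Permanent set = 2.1%

Elongation at break = (82 - 42) / 42 x 100 = 95.2%
Permanent set = (42.9 - 42) / 42 x 100 = 2.1%


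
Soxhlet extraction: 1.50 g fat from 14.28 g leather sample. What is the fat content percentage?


Fat content = 1.50 / 14.28 x 100
Fat = 10.5%


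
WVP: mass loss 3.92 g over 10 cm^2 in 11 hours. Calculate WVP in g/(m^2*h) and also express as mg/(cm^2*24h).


WVP = 3.92 / (10 x 11) x 10000 = 356.36 g/(m^2*h)
Mass loss in mg = 3.92 x 1000 = 3920 mg
Per cm^2 per 24h in mg: 3920 x 24 / (10 x 11) = 94080 / 110 = 855.27 mg/(cm^2*24h)


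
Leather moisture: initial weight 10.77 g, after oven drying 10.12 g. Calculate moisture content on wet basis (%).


6.0%


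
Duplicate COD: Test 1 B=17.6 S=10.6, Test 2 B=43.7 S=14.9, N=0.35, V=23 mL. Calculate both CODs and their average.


COD1 = (17.6 - 10.6) x 0.35 x 8000 / 23 = 852.2 mg/L
COD2 = (43.7 - 14.9) x 0.35 x 8000 / 23 = 3506.1 mg/L
Average = (852.2 + 3506.1) / 2 = 2179.2 mg/L


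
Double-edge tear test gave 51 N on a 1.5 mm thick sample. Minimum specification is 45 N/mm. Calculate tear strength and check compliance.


Tear strength = 51 / 1.5 = 34.0 N/mm
Required minimum = 45 N/mm
Compliant: No


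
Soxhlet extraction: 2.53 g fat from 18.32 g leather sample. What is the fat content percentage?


13.8%

Fat content = 2.53 / 18.32 x 100
Fat = 13.8%


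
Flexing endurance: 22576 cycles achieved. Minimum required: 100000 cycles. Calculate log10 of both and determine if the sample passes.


Achieved: log10 = 4.35
Required: log10 = 5.00
Passes: No

log10(22576) = 4.35
log10(100000) = 5.00
Passes: No


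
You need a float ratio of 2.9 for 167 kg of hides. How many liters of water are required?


484.3 L


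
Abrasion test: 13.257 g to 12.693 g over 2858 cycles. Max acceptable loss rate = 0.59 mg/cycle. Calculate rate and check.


Loss = 13.257 - 12.693 = 0.564 g
Rate = 0.564 g / 2858 cycles x 1000 = 0.197 mg/cycle
Max = 0.59 mg/cycle
Passes: Yes


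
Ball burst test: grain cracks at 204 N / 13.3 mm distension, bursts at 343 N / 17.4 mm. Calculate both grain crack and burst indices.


Crack index = 204 / 13.3 = 15.3 N/mm
Burst index = 343 / 17.4 = 19.7 N/mm


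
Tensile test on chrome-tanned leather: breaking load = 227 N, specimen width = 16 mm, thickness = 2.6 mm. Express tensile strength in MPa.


Cross-section = 16 x 2.6 = 41.6 mm^2
TS = 227 / 41.6 = 5.46 MPa
(1 N/mm^2 = 1 MPa)


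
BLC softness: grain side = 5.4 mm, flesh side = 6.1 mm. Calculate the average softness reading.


Average = (5.4 + 6.1) / 2
Average = 5.75 mm


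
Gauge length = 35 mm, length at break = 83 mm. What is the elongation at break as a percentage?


137.1%


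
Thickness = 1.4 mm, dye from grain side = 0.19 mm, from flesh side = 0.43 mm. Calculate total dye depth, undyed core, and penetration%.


Total dyed = 0.62 mm
Undyed core = 0.78 mm
Penetration = 44.3%

Total dyed = 0.19 + 0.43 = 0.62 mm
Undyed core = 1.4 - 0.62 = 0.78 mm
Penetration = 0.62 / 1.4 x 100 = 44.3%


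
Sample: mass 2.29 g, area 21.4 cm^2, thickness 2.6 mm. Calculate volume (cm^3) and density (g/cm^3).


Thickness in cm = 2.6 / 10 = 0.26 cm
Volume = 21.4 x 0.26 = 5.564 cm^3
Density = 2.29 / 5.564 = 0.412 g/cm^3


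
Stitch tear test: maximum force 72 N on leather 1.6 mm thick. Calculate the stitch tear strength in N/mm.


45.0 N/mm


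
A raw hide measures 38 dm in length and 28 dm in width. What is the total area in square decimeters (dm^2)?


Area = length x width
Area = 38 x 28 = 1064 dm^2


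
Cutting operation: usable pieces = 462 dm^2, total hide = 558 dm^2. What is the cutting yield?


Yield = usable / total x 100
Yield = 462 / 558 x 100 = 82.8%


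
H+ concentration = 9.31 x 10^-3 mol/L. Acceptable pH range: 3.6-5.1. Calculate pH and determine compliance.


pH = -log10(9.31 x 10^-3) = 2.03
Range: 3.6 to 5.1
Compliant: No


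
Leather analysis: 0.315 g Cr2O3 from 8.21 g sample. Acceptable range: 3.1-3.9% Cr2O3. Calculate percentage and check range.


Cr2O3% = 0.315 / 8.21 x 100 = 3.84%
Acceptable range: 3.1 to 3.9%
Within range: Yes


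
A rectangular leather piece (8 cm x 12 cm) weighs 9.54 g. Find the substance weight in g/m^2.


Area = 8 x 12 = 96 cm^2
SW = 9.54 / 96 x 10000 = 993.8 g/m^2


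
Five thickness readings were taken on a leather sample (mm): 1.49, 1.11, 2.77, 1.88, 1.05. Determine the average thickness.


Sum = 1.49 + 1.11 + 2.77 + 1.88 + 1.05 = 8.30
Average = 8.30 / 5 = 1.66 mm


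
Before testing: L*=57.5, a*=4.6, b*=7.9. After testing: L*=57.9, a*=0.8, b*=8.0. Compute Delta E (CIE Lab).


Delta E = 3.82

dL = 57.9 - 57.5 = 0.4
da = 0.8 - 4.6 = -3.8
db = 8.0 - 7.9 = 0.1
dE = sqrt((0.4)^2 + (-3.8)^2 + (0.1)^2) = 3.82


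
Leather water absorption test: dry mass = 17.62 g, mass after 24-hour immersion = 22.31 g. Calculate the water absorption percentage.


Water absorbed = 22.31 - 17.62 = 4.69 g
WA% = 4.69 / 17.62 x 100 = 26.6%


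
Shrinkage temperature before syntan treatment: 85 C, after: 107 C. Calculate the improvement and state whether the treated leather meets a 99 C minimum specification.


Improvement = 22 C
Meets 99 C spec: Yes


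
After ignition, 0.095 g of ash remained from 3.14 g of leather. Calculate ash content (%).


Ash% = 0.095 / 3.14 x 100
Ash% = 3.03%


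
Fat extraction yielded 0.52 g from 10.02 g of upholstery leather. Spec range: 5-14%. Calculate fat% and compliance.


Fat% = 0.52 / 10.02 x 100 = 5.2%
Spec range: 5-14%
Compliant: Yes


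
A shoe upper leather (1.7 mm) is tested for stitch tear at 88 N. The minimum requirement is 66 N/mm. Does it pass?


STS = 51.8 N/mm
Passes: No

STS = 88 / 1.7 = 51.8 N/mm
Minimum required: 66 N/mm
Passes: No


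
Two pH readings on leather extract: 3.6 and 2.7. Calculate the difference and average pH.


Difference = 0.9
Average pH = 3.15

Difference = |3.6 - 2.7| = 0.9
Average = (3.6 + 2.7) / 2 = 3.15


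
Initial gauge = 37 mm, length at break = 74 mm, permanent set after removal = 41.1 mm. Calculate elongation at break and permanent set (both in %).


Elongation at break = (74 - 37) / 37 x 100 = 100.0%
Permanent set = (41.1 - 37) / 37 x 100 = 11.1%


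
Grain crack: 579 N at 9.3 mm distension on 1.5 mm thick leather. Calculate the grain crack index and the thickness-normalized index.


Crack index = 579 / 9.3 = 62.3 N/mm
Normalized = 62.3 / 1.5 = 41.5 N/mm per mm


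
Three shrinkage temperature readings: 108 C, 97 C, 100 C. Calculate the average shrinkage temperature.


101.7 C

Average = (108 + 97 + 100) / 3
Average = 305 / 3 = 101.7 C


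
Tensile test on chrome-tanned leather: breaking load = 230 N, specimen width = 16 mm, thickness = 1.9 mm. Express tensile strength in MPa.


7.57 MPa


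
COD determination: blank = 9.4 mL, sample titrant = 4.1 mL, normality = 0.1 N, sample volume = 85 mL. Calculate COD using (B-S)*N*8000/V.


COD = (9.4 - 4.1) x 0.1 x 8000 / 85
COD = 5.3 x 0.1 x 8000 / 85
COD = 49.9 mg/L


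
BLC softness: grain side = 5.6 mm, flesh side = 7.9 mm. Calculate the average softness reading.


Average = (5.6 + 7.9) / 2
Average = 6.75 mm


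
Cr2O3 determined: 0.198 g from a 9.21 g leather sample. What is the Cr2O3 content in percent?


Cr2O3% = 0.198 / 9.21 x 100
Cr2O3% = 2.15%


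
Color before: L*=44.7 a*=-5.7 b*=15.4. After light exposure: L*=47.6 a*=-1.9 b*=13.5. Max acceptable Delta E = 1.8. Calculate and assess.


Delta E = 5.14
Passes: No

dL = 2.9, da = 3.8, db = -1.9
dE = sqrt((2.9)^2 + (3.8)^2 + (-1.9)^2) = 5.14
Max = 1.8
Passes: No


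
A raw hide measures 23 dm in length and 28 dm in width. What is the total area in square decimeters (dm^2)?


644 dm^2


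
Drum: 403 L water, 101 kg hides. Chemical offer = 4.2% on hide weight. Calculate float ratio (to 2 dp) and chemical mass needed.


Float ratio = 403 / 101 = 3.99
Chemical = 101 x 4.2 / 100 = 4.242 kg


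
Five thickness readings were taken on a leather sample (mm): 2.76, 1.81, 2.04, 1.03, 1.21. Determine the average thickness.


Sum = 2.76 + 1.81 + 2.04 + 1.03 + 1.21 = 8.85
Average = 8.85 / 5 = 1.77 mm


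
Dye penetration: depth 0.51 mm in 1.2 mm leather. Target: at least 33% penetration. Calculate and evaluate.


Penetration = 0.51 / 1.2 x 100 = 42.5%
Target: 33%
Meets target: Yes


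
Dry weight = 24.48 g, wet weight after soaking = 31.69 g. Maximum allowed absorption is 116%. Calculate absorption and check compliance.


Absorption = 29.5%
Compliant: Yes

WA = (31.69 - 24.48) / 24.48 x 100 = 29.5%
Maximum allowed: 116%
Compliant: Yes


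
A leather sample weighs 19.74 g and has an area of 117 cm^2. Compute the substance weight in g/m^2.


1687.2 g/m^2


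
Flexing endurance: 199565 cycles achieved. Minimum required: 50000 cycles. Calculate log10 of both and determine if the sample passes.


Achieved: log10 = 5.30
Required: log10 = 4.70
Passes: Yes


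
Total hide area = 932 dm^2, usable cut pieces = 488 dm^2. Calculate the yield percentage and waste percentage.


Yield = 488 / 932 x 100 = 52.4%
Waste = 932 - 488 = 444 dm^2
Waste% = 100 - 52.4 = 47.6%


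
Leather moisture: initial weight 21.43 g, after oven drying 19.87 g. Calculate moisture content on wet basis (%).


7.3%


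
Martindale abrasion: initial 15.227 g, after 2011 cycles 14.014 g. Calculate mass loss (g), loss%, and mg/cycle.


Mass loss = 1.213 g
Loss = 7.97%
Rate = 0.603 mg/cycle

Loss = 15.227 - 14.014 = 1.213 g
Loss% = 1.213 / 15.227 x 100 = 7.97%
Rate = 1.213 / 2011 x 1000 = 0.603 mg/cycle


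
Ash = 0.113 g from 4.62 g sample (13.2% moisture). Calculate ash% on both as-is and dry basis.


As-is ash% = 0.113 / 4.62 x 100 = 2.45%
Dry mass = 4.62 x (100 - 13.2) / 100 = 4.01016 g
Dry-basis ash% = 0.113 / 4.01016 x 100 = 2.82%


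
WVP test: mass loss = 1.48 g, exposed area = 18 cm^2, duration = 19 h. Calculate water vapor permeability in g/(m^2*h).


43.27 g/(m^2*h)

WVP = mass_loss / (area x time) x 10000
WVP = 1.48 / (18 x 19) x 10000
WVP = 1.48 / 342 x 10000 = 43.27 g/(m^2*h)


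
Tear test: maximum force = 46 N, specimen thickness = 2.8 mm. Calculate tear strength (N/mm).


16.4 N/mm


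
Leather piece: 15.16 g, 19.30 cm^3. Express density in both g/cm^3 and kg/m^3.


Density = 15.16 / 19.30 = 0.785 g/cm^3
Convert: 0.785 x 1000 = 785 kg/m^3


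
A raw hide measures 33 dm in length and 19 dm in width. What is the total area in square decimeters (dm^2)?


627 dm^2

Area = length x width
Area = 33 x 19 = 627 dm^2


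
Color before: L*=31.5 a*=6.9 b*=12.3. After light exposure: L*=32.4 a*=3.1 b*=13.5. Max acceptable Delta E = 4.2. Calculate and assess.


Delta E = 4.09
Passes: Yes

dL = 0.9, da = -3.8, db = 1.2
dE = sqrt((0.9)^2 + (-3.8)^2 + (1.2)^2) = 4.09
Max = 4.2
Passes: Yes


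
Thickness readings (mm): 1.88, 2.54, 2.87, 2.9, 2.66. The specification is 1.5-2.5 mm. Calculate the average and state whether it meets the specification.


Sum = 12.85
Average = 12.85 / 5 = 2.57 mm
Specification range: 1.5 to 2.5 mm
Within spec: No


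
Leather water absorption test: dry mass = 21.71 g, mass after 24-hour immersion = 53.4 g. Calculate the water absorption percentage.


146.0%

Water absorbed = 53.4 - 21.71 = 31.69 g
WA% = 31.69 / 21.71 x 100 = 146.0%


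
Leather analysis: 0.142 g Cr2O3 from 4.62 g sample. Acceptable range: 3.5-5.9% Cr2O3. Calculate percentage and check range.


Cr2O3% = 0.142 / 4.62 x 100 = 3.07%
Acceptable range: 3.5 to 5.9%
Within range: No


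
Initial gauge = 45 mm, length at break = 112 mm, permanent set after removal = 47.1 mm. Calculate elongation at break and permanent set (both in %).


Elongation at break = 148.9%
Permanent set = 4.7%

Elongation at break = (112 - 45) / 45 x 100 = 148.9%
Permanent set = (47.1 - 45) / 45 x 100 = 4.7%


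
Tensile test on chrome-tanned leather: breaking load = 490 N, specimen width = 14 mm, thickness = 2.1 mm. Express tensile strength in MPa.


Cross-section = 14 x 2.1 = 29.4 mm^2
TS = 490 / 29.4 = 16.67 MPa
(1 N/mm^2 = 1 MPa)


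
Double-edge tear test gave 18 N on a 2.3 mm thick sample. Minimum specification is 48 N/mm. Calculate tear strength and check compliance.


Tear strength = 18 / 2.3 = 7.8 N/mm
Required minimum = 48 N/mm
Compliant: No


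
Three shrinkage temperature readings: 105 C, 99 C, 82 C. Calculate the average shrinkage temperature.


Average = (105 + 99 + 82) / 3
Average = 286 / 3 = 95.3 C


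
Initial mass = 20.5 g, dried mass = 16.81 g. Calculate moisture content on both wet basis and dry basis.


Moisture lost = 20.5 - 16.81 = 3.69 g
Wet basis MC = 3.69 / 20.5 x 100 = 18.0%
Dry basis MC = 3.69 / 16.81 x 100 = 22.0%


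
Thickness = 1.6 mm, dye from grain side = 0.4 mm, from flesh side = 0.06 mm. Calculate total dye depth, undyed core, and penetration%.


Total dyed = 0.4 + 0.06 = 0.46 mm
Undyed core = 1.6 - 0.46 = 1.14 mm
Penetration = 0.46 / 1.6 x 100 = 28.8%


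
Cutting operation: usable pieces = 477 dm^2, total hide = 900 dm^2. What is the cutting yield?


Yield = usable / total x 100
Yield = 477 / 900 x 100 = 53.0%


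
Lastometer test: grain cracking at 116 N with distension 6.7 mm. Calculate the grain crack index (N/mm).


Grain crack index = force / distension
Index = 116 / 6.7 = 17.3 N/mm


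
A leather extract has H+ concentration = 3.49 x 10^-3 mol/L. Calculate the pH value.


pH = -log10[H+]
pH = -log10(3.49 x 10^-3) = 2.46


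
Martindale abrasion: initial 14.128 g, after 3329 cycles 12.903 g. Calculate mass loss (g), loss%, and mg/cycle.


Loss = 14.128 - 12.903 = 1.225 g
Loss% = 1.225 / 14.128 x 100 = 8.67%
Rate = 1.225 / 3329 x 1000 = 0.368 mg/cycle


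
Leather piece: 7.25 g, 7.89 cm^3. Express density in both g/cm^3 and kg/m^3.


Density = 7.25 / 7.89 = 0.919 g/cm^3
Convert: 0.919 x 1000 = 919 kg/m^3


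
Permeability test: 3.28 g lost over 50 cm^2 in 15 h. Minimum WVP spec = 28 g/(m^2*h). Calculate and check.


WVP = 3.28 / (50 x 15) x 10000 = 43.73 g/(m^2*h)
Minimum: 28 g/(m^2*h)
Meets spec: Yes


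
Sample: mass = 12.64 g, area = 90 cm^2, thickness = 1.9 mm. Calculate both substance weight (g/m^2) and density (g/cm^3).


SW = 12.64 / 90 x 10000 = 1404.4 g/m^2
Volume = 90 x 1.9 / 10 = 17.10 cm^3
Density = 12.64 / 17.10 = 0.739 g/cm^3


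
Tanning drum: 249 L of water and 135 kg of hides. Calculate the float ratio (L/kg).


1.8

Float ratio = water / hide weight
Ratio = 249 / 135 = 1.8


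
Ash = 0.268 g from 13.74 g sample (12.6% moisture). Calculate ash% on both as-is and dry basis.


As-is ash = 1.95%
Dry-basis ash = 2.23%


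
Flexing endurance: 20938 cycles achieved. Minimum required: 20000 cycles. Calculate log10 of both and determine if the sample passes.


log10(20938) = 4.32
log10(20000) = 4.30
Passes: Yes


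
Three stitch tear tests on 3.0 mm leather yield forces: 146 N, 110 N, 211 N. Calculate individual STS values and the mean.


STS1 = 146 / 3.0 = 48.7 N/mm
STS2 = 110 / 3.0 = 36.7 N/mm
STS3 = 211 / 3.0 = 70.3 N/mm
Mean = (48.7 + 36.7 + 70.3) / 3 = 51.9 N/mm


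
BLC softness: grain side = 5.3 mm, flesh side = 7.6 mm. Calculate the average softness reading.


6.45 mm

Average = (5.3 + 7.6) / 2
Average = 6.45 mm


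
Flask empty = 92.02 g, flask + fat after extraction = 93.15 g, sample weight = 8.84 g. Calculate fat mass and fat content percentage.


Fat mass = 1.13 g
Fat content = 12.8%

Fat mass = 93.15 - 92.02 = 1.13 g
Fat% = 1.13 / 8.84 x 100 = 12.8%


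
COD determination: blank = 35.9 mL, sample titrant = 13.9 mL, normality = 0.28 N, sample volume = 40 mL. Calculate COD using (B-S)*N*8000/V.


COD = (35.9 - 13.9) x 0.28 x 8000 / 40
COD = 22.0 x 0.28 x 8000 / 40
COD = 1232.0 mg/L


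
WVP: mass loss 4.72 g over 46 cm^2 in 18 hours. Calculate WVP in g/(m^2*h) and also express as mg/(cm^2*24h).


WVP = 57.00 g/(m^2*h)
Daily rate = 136.81 mg/(cm^2*24h)

WVP = 4.72 / (46 x 18) x 10000 = 57.00 g/(m^2*h)
Mass loss in mg = 4.72 x 1000 = 4720 mg
Per cm^2 per 24h in mg: 4720 x 24 / (46 x 18) = 113280 / 828 = 136.81 mg/(cm^2*24h)


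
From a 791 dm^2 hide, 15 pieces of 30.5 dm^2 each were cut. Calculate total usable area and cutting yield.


Usable area = 457.5 dm^2
Yield = 57.8%


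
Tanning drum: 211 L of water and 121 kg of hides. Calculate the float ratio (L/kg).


Float ratio = water / hide weight
Ratio = 211 / 121 = 1.7


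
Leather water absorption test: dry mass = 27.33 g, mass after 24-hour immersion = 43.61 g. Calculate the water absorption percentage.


Water absorbed = 43.61 - 27.33 = 16.28 g
WA% = 16.28 / 27.33 x 100 = 59.6%


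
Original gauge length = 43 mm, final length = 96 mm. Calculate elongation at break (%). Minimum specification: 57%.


Elongation = 123.3%
Meets spec: Yes

Extension = 96 - 43 = 53 mm
Elongation = 53 / 43 x 100 = 123.3%
Minimum required: 57%
Meets specification: Yes


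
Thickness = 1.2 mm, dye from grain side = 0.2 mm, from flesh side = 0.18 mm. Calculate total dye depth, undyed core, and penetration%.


Total dyed = 0.38 mm
Undyed core = 0.82 mm
Penetration = 31.7%


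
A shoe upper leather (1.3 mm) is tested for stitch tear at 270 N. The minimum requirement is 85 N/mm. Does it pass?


STS = 270 / 1.3 = 207.7 N/mm
Minimum required: 85 N/mm
Passes: Yes


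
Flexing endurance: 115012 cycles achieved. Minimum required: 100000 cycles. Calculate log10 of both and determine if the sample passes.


log10(115012) = 5.06
log10(100000) = 5.00
Passes: Yes


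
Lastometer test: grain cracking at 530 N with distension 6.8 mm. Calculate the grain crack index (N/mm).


77.9 N/mm


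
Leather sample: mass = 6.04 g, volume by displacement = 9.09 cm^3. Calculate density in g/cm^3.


0.664 g/cm^3


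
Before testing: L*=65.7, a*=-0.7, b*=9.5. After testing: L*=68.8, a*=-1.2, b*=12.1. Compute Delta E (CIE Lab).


dL = 68.8 - 65.7 = 3.1
da = -1.2 - (-0.7) = -0.5
db = 12.1 - 9.5 = 2.6
dE = sqrt((3.1)^2 + (-0.5)^2 + (2.6)^2) = 4.08


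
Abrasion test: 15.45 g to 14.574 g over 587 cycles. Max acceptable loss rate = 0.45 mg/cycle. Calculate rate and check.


Rate = 1.492 mg/cycle
Passes: No

Loss = 15.45 - 14.574 = 0.876 g
Rate = 0.876 g / 587 cycles x 1000 = 1.492 mg/cycle
Max = 0.45 mg/cycle
Passes: No


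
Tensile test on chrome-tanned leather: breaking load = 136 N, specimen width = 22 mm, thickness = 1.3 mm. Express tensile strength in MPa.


Cross-section = 22 x 1.3 = 28.6 mm^2
TS = 136 / 28.6 = 4.76 MPa
(1 N/mm^2 = 1 MPa)


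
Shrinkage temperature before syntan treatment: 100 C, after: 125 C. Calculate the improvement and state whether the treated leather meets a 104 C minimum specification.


Improvement = 125 - 100 = 25 C
Spec check: 125 C >= 104 C? Yes


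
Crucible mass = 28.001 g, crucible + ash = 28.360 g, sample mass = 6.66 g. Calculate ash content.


Ash mass = 0.359 g
Ash content = 5.39%

Ash mass = 28.360 - 28.001 = 0.359 g
Ash% = 0.359 / 6.66 x 100 = 5.39%


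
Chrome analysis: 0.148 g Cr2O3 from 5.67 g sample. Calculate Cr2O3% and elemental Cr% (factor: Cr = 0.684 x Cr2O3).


Cr2O3% = 0.148 / 5.67 x 100 = 2.61%
Cr% = 2.61 x 0.684 = 1.79%


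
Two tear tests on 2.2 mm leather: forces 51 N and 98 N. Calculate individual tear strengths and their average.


Tear 1 = 51 / 2.2 = 23.2 N/mm
Tear 2 = 98 / 2.2 = 44.5 N/mm
Average = (23.2 + 44.5) / 2 = 33.9 N/mm


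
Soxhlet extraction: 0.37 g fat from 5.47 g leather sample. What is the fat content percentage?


6.8%

Fat content = 0.37 / 5.47 x 100
Fat = 6.8%
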